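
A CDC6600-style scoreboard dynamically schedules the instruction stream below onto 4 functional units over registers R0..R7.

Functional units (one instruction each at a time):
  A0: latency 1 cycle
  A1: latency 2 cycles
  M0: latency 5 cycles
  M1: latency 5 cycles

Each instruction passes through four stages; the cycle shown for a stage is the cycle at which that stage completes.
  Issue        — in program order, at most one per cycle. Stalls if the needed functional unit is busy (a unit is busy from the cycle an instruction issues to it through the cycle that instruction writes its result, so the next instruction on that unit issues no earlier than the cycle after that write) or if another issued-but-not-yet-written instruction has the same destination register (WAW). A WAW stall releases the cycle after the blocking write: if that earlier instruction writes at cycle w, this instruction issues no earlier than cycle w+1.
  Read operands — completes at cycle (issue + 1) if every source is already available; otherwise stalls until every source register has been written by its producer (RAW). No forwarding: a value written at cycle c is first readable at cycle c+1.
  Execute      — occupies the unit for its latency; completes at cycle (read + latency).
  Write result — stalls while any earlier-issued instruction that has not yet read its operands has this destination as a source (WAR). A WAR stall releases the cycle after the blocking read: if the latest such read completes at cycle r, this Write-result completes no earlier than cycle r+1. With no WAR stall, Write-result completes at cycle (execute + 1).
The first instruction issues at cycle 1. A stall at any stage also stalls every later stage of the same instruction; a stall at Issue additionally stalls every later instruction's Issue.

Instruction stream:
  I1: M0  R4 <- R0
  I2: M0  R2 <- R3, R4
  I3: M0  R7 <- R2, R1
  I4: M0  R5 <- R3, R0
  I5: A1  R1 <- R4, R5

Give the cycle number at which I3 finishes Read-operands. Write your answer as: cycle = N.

c1: I1 dispatched to M0
c2: I1 operands ready
c7: I1 complete
c8: R4←I1
c9: I2 dispatched to M0
c10: I2 operands ready
c15: I2 complete
c16: R2←I2
c17: I3 dispatched to M0
c18: I3 operands ready
c23: I3 complete
c24: R7←I3
c25: I4 dispatched to M0
c26: I4 operands ready, I5 dispatched to A1
c31: I4 complete
c32: R5←I4
c33: I5 operands ready
c35: I5 complete
c36: R1←I5

cycle = 18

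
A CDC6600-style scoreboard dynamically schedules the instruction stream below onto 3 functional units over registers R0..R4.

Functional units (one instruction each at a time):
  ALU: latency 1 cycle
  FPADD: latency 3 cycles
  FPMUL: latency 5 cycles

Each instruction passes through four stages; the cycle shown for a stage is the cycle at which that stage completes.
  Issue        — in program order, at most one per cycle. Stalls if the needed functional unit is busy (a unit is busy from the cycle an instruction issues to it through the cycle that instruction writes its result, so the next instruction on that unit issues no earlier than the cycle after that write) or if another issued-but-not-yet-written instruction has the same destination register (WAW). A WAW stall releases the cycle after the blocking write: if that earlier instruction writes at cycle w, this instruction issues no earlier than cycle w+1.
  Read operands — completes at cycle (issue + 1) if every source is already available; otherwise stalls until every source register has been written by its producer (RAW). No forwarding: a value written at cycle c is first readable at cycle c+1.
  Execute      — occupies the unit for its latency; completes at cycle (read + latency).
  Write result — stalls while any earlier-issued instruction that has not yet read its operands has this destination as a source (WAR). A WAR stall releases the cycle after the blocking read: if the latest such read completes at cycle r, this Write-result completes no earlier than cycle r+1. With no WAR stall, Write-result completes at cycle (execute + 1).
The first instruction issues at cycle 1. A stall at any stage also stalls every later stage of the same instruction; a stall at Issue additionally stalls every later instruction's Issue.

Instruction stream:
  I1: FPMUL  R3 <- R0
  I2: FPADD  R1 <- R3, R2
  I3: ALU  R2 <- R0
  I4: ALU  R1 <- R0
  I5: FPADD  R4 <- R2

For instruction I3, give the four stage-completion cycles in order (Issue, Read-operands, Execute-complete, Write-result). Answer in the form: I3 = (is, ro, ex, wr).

1) issue 1, read 2, done 7, write 8
2) issue 2, read 9, done 12, write 13  <RAW R3: wait I1 write@8>
3) issue 3, read 4, done 5, write 10  <WAR R2: wait I2 read@9>
4) issue 14, read 15, done 16, write 17  <WAW R1: wait I2 write@13>
5) issue 15, read 16, done 19, write 20

I3 = (3, 4, 5, 10)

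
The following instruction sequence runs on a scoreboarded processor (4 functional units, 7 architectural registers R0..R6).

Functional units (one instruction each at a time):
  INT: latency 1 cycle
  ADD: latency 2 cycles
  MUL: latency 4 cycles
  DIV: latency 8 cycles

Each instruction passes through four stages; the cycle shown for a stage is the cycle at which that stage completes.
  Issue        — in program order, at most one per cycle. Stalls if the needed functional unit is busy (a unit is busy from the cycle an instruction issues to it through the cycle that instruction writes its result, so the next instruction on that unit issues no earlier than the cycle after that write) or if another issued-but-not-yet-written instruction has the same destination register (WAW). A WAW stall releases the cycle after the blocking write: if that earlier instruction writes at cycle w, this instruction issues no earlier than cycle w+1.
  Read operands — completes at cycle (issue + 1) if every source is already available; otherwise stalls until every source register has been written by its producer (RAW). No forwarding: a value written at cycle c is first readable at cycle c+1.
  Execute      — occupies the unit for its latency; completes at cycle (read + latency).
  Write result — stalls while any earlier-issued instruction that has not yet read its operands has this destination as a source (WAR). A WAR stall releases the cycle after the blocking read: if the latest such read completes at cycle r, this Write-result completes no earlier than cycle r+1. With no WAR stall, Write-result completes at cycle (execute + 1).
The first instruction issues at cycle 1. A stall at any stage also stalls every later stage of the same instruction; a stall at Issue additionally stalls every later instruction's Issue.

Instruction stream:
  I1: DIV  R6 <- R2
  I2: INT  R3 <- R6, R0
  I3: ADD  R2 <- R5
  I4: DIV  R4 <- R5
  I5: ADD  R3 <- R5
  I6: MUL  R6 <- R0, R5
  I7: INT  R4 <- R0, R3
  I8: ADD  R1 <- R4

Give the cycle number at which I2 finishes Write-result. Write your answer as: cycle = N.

I1: IS=1 RO=2 EX=10 WR=11
I2: IS=2 RO=12 EX=13 WR=14  [RAW R6: wait I1 write@11]
I3: IS=3 RO=4 EX=6 WR=7
I4: IS=12 RO=13 EX=21 WR=22  [struct: DIV busy until I1 writes@11]
I5: IS=15 RO=16 EX=18 WR=19  [WAW R3: wait I2 write@14]
I6: IS=16 RO=17 EX=21 WR=22
I7: IS=23 RO=24 EX=25 WR=26  [WAW R4: wait I4 write@22]
I8: IS=24 RO=27 EX=29 WR=30  [RAW R4: wait I7 write@26]

cycle = 14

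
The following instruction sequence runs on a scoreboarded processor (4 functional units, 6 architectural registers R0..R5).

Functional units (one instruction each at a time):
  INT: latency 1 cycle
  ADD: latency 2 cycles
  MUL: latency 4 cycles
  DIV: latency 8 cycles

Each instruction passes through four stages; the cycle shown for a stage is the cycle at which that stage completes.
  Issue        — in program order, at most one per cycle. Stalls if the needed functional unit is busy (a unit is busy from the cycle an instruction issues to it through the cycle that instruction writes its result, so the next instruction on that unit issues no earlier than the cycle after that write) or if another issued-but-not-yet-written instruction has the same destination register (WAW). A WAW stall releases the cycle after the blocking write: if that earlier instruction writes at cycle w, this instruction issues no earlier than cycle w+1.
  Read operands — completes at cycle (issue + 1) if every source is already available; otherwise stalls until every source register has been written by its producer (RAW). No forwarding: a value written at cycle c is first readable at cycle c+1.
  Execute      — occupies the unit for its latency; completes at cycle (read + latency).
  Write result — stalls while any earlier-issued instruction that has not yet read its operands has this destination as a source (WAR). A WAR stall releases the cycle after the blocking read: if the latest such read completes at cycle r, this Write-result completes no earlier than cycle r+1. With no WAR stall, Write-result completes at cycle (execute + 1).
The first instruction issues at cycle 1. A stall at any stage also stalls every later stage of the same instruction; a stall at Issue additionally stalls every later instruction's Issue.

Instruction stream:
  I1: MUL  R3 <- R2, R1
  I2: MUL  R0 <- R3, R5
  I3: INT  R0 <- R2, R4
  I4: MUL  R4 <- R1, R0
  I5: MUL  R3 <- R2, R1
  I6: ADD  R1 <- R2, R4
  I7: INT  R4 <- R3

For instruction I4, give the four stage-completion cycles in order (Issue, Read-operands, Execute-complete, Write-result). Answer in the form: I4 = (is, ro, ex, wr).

I1 -> (1, 2, 6, 7)
I2 -> (8, 9, 13, 14)  // struct: MUL busy until I1 writes@7
I3 -> (15, 16, 17, 18)  // WAW R0: wait I2 write@14
I4 -> (16, 19, 23, 24)  // RAW R0: wait I3 write@18
I5 -> (25, 26, 30, 31)  // struct: MUL busy until I4 writes@24
I6 -> (26, 27, 29, 30)
I7 -> (27, 32, 33, 34)  // RAW R3: wait I5 write@31

I4 = (16, 19, 23, 24)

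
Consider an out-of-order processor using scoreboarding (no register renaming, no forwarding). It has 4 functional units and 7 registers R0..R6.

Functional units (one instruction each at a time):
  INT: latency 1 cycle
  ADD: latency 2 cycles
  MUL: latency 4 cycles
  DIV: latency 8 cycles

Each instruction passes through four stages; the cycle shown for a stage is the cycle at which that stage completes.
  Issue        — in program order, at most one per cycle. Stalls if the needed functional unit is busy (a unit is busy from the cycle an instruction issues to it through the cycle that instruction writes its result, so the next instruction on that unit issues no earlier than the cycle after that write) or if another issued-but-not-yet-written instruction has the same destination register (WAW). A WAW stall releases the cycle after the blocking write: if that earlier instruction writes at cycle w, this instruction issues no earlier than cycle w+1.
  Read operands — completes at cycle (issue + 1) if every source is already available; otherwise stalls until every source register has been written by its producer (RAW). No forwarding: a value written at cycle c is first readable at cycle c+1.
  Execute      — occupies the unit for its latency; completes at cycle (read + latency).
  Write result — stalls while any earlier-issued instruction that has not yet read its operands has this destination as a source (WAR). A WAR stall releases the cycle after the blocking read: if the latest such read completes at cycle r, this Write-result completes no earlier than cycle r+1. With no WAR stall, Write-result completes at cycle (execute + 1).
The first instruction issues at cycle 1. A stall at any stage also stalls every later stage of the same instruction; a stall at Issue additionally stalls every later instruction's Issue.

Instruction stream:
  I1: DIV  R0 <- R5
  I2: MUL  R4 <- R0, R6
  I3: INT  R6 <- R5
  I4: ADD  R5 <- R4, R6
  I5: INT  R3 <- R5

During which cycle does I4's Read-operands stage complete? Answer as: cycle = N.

cycle = 18

I1  is:1  ro:2  ex:10  wr:11
I2  is:2  ro:12  ex:16  wr:17  — RAW R0: wait I1 write@11
I3  is:3  ro:4  ex:5  wr:13  — WAR R6: wait I2 read@12
I4  is:4  ro:18  ex:20  wr:21  — RAW R4: wait I2 write@17
I5  is:14  ro:22  ex:23  wr:24  — struct: INT busy until I3 writes@13, RAW R5: wait I4 write@21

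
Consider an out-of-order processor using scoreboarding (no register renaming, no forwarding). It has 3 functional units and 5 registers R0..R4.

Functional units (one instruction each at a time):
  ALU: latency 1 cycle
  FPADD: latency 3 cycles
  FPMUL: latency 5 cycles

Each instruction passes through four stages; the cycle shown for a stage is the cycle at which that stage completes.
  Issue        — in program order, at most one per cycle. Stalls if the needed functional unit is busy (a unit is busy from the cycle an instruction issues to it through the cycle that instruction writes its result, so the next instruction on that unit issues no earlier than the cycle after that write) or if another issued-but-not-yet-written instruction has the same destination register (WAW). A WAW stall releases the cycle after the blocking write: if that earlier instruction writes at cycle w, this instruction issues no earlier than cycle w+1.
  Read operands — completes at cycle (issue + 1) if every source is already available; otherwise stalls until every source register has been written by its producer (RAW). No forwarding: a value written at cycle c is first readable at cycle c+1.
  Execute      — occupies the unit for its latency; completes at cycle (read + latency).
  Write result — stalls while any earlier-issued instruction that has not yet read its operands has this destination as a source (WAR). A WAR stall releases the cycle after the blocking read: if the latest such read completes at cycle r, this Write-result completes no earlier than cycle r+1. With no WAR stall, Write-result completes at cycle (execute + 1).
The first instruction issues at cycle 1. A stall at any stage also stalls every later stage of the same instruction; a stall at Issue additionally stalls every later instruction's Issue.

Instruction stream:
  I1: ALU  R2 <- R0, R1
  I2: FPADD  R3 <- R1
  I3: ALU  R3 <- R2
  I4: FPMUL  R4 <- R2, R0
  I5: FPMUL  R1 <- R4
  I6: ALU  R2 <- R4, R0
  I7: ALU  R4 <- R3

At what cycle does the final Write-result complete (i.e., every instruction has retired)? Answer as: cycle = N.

I1  is:1  ro:2  ex:3  wr:4
I2  is:2  ro:3  ex:6  wr:7
I3  is:8  ro:9  ex:10  wr:11  — WAW R3: wait I2 write@7
I4  is:9  ro:10  ex:15  wr:16
I5  is:17  ro:18  ex:23  wr:24  — struct: FPMUL busy until I4 writes@16
I6  is:18  ro:19  ex:20  wr:21
I7  is:22  ro:23  ex:24  wr:25  — struct: ALU busy until I6 writes@21

cycle = 25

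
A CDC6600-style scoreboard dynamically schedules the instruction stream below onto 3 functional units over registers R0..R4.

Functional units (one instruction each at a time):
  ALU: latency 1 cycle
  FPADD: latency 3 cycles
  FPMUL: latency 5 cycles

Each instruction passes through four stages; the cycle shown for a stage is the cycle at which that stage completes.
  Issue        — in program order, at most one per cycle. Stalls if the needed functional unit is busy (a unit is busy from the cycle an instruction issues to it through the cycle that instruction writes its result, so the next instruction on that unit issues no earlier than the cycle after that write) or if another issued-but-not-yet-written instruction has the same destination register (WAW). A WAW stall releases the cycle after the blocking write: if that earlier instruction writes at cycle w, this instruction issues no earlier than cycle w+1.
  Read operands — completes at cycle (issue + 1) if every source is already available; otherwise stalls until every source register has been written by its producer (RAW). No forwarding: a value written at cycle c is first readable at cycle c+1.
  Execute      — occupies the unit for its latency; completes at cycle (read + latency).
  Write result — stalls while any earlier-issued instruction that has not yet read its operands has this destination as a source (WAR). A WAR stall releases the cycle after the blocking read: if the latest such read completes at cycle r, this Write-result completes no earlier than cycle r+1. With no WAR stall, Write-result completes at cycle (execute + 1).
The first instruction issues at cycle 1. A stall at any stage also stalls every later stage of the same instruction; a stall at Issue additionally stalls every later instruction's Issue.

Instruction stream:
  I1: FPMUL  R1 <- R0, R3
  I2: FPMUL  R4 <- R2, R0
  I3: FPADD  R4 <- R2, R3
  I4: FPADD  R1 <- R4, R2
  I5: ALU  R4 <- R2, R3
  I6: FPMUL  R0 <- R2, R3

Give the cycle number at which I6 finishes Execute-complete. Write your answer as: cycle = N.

[I1] 1/2/7/8
[I2] 9/10/15/16  (struct: FPMUL busy until I1 writes@8)
[I3] 17/18/21/22  (WAW R4: wait I2 write@16)
[I4] 23/24/27/28  (struct: FPADD busy until I3 writes@22)
[I5] 24/25/26/27
[I6] 25/26/31/32

cycle = 31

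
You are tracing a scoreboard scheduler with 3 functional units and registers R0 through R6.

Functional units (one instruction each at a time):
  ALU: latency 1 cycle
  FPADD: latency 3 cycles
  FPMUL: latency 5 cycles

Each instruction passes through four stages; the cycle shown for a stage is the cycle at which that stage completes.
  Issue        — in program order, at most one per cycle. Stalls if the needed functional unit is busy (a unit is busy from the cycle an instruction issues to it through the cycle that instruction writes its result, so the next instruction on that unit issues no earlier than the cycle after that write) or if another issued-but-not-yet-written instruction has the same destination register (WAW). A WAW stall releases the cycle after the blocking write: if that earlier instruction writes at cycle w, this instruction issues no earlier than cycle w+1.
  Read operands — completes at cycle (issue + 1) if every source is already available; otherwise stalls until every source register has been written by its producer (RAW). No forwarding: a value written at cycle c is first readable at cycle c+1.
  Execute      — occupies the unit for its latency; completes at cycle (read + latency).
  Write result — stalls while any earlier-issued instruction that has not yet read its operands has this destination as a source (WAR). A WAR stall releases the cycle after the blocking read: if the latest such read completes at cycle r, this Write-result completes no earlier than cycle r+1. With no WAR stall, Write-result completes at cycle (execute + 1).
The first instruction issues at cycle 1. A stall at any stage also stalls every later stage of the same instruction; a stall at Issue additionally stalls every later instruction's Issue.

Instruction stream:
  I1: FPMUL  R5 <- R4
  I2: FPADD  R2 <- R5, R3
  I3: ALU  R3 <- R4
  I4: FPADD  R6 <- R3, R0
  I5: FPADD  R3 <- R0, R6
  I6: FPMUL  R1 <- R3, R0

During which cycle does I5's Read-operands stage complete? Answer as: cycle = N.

I1 -> (1, 2, 7, 8)
I2 -> (2, 9, 12, 13)  // RAW R5: wait I1 write@8
I3 -> (3, 4, 5, 10)  // WAR R3: wait I2 read@9
I4 -> (14, 15, 18, 19)  // struct: FPADD busy until I2 writes@13
I5 -> (20, 21, 24, 25)  // struct: FPADD busy until I4 writes@19
I6 -> (21, 26, 31, 32)  // RAW R3: wait I5 write@25

cycle = 21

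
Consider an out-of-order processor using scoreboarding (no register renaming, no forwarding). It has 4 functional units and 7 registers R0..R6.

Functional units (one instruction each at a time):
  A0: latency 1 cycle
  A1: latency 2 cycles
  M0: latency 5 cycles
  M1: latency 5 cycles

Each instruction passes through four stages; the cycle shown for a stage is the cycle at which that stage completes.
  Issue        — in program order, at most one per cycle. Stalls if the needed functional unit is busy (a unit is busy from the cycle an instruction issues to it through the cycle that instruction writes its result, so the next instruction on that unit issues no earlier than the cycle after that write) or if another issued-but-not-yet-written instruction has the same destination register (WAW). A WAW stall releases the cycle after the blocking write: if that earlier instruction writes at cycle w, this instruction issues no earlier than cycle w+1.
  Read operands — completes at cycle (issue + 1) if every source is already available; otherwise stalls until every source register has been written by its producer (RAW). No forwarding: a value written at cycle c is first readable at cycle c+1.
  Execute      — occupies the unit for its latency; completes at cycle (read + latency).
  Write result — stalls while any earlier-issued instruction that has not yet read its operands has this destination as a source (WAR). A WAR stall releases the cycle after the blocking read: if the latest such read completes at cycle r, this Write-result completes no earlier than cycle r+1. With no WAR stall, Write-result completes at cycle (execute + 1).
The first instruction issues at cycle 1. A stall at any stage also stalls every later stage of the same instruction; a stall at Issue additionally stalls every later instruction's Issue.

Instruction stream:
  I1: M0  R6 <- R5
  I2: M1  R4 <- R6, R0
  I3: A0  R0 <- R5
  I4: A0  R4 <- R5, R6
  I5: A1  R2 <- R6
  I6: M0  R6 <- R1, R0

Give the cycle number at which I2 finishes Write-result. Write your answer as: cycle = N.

I1 -> (1, 2, 7, 8)
I2 -> (2, 9, 14, 15)  // RAW R6: wait I1 write@8
I3 -> (3, 4, 5, 10)  // WAR R0: wait I2 read@9
I4 -> (16, 17, 18, 19)  // WAW R4: wait I2 write@15
I5 -> (17, 18, 20, 21)
I6 -> (18, 19, 24, 25)

cycle = 15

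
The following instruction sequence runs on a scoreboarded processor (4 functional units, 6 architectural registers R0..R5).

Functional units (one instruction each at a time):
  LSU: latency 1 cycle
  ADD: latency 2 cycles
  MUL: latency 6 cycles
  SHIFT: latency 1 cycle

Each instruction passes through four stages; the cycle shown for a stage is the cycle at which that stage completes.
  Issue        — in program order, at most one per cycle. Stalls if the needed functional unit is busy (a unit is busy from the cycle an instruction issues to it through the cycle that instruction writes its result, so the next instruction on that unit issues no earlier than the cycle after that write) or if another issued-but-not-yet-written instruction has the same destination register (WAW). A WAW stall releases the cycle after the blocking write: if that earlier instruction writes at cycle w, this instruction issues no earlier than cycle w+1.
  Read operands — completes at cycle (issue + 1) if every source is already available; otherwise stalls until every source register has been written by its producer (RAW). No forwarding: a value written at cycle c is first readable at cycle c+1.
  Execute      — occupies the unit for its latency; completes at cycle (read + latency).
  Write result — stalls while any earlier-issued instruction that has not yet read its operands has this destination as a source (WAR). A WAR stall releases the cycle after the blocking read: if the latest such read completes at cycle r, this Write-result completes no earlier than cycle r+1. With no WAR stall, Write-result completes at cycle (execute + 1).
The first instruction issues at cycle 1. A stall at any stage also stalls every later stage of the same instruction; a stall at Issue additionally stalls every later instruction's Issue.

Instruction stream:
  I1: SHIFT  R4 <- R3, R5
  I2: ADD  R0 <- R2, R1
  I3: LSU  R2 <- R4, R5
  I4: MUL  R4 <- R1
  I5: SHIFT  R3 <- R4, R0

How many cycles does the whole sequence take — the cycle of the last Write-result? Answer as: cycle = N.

cycle = 16

I1  is:1  ro:2  ex:3  wr:4
I2  is:2  ro:3  ex:5  wr:6
I3  is:3  ro:5  ex:6  wr:7  — RAW R4: wait I1 write@4
I4  is:5  ro:6  ex:12  wr:13  — WAW R4: wait I1 write@4
I5  is:6  ro:14  ex:15  wr:16  — RAW R4: wait I4 write@13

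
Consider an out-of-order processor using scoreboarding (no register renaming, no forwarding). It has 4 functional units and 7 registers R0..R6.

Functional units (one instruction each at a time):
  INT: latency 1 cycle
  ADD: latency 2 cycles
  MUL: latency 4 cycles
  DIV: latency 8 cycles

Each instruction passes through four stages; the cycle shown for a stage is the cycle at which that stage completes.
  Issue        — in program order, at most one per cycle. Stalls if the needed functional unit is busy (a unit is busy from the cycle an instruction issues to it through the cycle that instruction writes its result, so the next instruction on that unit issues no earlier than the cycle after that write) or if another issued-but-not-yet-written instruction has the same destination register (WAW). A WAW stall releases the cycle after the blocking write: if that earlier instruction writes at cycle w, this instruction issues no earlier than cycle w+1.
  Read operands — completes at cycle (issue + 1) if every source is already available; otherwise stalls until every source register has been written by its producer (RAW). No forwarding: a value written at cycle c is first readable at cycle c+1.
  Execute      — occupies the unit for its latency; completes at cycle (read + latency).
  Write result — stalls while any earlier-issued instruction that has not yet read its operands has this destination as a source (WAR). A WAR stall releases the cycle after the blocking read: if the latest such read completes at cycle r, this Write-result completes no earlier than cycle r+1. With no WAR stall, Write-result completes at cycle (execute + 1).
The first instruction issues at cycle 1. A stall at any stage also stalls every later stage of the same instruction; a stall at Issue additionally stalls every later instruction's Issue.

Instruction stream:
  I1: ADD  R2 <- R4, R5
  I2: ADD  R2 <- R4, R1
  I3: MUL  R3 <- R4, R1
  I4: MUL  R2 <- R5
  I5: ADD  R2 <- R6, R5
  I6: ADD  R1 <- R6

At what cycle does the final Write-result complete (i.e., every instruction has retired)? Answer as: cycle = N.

1) issue 1, read 2, done 4, write 5
2) issue 6, read 7, done 9, write 10  <struct: ADD busy until I1 writes@5>
3) issue 7, read 8, done 12, write 13
4) issue 14, read 15, done 19, write 20  <struct: MUL busy until I3 writes@13>
5) issue 21, read 22, done 24, write 25  <WAW R2: wait I4 write@20>
6) issue 26, read 27, done 29, write 30  <struct: ADD busy until I5 writes@25>

cycle = 30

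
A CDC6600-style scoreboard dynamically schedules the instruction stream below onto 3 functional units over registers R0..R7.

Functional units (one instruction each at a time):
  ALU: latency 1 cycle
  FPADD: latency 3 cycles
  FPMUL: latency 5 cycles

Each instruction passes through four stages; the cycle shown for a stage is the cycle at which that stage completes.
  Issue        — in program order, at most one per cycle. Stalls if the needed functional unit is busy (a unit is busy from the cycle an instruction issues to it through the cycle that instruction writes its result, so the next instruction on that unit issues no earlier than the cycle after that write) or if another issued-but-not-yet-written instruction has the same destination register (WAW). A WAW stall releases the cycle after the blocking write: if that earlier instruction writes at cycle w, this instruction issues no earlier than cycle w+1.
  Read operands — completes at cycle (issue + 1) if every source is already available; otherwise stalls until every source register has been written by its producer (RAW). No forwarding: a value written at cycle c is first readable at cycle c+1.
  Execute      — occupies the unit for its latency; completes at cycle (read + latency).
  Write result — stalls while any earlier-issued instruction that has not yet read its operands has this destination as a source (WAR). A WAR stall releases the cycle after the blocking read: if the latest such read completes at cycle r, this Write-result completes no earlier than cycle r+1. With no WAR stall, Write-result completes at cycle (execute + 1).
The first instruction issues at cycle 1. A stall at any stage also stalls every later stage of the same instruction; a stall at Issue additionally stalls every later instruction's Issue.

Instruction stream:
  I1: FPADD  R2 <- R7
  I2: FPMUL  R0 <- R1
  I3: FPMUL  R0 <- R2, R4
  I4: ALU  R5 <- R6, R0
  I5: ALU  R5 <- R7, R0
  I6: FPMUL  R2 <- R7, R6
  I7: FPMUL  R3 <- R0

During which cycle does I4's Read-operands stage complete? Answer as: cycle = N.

cycle = 18

cycle 1: I1 dispatched to FPADD
cycle 2: I1 operands ready · I2 dispatched to FPMUL
cycle 3: I2 operands ready
cycle 5: I1 complete
cycle 6: R2←I1
cycle 8: I2 complete
cycle 9: R0←I2
cycle 10: I3 dispatched to FPMUL
cycle 11: I3 operands ready · I4 dispatched to ALU
cycle 16: I3 complete
cycle 17: R0←I3
cycle 18: I4 operands ready
cycle 19: I4 complete
cycle 20: R5←I4
cycle 21: I5 dispatched to ALU
cycle 22: I5 operands ready · I6 dispatched to FPMUL
cycle 23: I5 complete · I6 operands ready
cycle 24: R5←I5
cycle 28: I6 complete
cycle 29: R2←I6
cycle 30: I7 dispatched to FPMUL
cycle 31: I7 operands ready
cycle 36: I7 complete
cycle 37: R3←I7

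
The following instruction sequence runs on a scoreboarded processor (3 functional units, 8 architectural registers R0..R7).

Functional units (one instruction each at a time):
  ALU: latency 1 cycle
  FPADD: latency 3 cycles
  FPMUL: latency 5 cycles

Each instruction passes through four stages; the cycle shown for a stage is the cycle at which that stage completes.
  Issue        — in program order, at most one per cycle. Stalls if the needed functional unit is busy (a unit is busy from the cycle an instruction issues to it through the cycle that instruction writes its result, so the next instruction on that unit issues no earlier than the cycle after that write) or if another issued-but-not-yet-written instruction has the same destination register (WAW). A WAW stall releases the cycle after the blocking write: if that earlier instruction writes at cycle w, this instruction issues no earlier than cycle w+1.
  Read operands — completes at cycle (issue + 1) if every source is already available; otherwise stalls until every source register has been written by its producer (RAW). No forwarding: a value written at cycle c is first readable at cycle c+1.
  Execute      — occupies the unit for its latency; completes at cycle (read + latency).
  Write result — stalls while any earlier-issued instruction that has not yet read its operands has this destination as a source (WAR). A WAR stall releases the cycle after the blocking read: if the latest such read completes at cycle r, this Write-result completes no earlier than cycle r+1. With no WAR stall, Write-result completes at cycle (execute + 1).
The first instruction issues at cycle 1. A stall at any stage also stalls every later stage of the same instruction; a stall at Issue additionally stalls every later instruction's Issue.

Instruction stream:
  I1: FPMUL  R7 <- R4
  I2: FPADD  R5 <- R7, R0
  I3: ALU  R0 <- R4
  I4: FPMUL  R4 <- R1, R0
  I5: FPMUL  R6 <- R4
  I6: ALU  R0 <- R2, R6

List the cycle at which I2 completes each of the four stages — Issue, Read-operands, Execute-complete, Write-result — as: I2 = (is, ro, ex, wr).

I2 = (2, 9, 12, 13)

cycle 1: I1→FPMUL
cycle 2: I1 RO, I2→FPADD
cycle 3: I3→ALU
cycle 4: I3 RO
cycle 5: I3 EX
cycle 7: I1 EX
cycle 8: I1 WR R7
cycle 9: I2 RO, I4→FPMUL
cycle 10: I3 WR R0
cycle 11: I4 RO
cycle 12: I2 EX
cycle 13: I2 WR R5
cycle 16: I4 EX
cycle 17: I4 WR R4
cycle 18: I5→FPMUL
cycle 19: I5 RO, I6→ALU
cycle 24: I5 EX
cycle 25: I5 WR R6
cycle 26: I6 RO
cycle 27: I6 EX
cycle 28: I6 WR R0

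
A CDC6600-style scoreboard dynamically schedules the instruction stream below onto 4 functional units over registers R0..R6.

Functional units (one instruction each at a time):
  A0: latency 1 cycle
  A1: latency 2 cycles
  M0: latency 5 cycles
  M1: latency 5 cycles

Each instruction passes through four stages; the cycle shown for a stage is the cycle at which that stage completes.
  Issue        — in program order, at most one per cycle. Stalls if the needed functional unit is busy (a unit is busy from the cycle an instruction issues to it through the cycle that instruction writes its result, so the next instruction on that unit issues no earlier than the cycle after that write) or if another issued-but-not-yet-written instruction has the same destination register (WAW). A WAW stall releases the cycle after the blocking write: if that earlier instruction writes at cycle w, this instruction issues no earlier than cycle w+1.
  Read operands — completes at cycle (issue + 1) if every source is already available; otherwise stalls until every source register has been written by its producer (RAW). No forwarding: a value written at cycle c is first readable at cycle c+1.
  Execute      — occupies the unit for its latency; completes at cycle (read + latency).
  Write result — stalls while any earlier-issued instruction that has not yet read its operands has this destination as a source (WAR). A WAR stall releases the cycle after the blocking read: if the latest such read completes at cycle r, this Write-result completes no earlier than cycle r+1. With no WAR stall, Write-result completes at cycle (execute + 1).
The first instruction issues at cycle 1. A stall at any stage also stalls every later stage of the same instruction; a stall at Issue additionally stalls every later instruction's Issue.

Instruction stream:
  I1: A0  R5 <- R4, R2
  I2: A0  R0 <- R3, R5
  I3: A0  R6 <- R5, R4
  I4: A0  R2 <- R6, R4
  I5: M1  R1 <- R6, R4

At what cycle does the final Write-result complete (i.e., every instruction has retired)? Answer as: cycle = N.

1) issue 1, read 2, done 3, write 4
2) issue 5, read 6, done 7, write 8  <struct: A0 busy until I1 writes@4>
3) issue 9, read 10, done 11, write 12  <struct: A0 busy until I2 writes@8>
4) issue 13, read 14, done 15, write 16  <struct: A0 busy until I3 writes@12>
5) issue 14, read 15, done 20, write 21

cycle = 21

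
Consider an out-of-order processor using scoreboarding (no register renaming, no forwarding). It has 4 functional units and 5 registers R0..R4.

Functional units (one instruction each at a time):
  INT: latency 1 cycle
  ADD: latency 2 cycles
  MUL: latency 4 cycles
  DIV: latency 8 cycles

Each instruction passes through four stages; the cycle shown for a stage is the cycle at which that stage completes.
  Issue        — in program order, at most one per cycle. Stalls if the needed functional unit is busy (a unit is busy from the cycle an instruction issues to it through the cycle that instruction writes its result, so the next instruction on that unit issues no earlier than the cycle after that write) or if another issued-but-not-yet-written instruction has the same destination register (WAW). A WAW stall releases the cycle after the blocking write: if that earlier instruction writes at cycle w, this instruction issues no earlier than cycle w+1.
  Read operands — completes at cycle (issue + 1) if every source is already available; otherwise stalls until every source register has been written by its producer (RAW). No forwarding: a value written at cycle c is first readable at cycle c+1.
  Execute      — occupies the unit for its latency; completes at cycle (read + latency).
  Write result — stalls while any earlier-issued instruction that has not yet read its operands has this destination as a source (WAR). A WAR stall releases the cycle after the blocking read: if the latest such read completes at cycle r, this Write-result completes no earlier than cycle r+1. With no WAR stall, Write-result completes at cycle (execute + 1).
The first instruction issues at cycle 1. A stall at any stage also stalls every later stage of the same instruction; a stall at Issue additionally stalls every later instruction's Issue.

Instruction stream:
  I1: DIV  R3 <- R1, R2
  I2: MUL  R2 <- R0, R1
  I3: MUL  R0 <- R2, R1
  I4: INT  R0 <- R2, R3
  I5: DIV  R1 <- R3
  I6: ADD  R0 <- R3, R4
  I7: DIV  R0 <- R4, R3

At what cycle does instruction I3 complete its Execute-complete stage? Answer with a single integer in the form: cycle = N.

  I1 | 1 | 2 | 10 | 11
  I2 | 2 | 3 | 7 | 8
  I3 | 9 | 10 | 14 | 15   struct: MUL busy until I2 writes@8
  I4 | 16 | 17 | 18 | 19   WAW R0: wait I3 write@15
  I5 | 17 | 18 | 26 | 27
  I6 | 20 | 21 | 23 | 24   WAW R0: wait I4 write@19
  I7 | 28 | 29 | 37 | 38   struct: DIV busy until I5 writes@27

cycle = 14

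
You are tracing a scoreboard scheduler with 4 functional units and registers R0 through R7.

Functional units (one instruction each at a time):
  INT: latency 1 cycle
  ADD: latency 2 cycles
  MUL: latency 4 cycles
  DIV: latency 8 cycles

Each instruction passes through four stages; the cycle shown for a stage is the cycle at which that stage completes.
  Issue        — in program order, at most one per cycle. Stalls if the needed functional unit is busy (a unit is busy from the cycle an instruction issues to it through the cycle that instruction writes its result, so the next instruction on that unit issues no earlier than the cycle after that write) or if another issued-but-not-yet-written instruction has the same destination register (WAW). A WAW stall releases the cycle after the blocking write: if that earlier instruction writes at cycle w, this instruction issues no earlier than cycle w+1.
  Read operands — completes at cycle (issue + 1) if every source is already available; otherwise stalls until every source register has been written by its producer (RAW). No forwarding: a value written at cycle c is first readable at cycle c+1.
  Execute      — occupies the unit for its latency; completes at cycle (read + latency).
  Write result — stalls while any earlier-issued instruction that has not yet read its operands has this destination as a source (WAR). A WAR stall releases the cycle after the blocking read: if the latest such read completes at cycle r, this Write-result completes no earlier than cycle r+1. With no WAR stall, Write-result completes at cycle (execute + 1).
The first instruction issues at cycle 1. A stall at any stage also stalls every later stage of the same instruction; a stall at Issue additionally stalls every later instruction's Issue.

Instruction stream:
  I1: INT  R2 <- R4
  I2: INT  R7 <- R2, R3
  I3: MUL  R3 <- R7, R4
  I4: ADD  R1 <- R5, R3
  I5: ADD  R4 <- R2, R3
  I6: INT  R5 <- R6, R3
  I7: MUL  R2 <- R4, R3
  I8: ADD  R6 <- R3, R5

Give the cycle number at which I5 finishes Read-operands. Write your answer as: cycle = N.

cycle = 20

  I1 | 1 | 2 | 3 | 4
  I2 | 5 | 6 | 7 | 8   struct: INT busy until I1 writes@4
  I3 | 6 | 9 | 13 | 14   RAW R7: wait I2 write@8
  I4 | 7 | 15 | 17 | 18   RAW R3: wait I3 write@14
  I5 | 19 | 20 | 22 | 23   struct: ADD busy until I4 writes@18
  I6 | 20 | 21 | 22 | 23
  I7 | 21 | 24 | 28 | 29   RAW R4: wait I5 write@23
  I8 | 24 | 25 | 27 | 28   struct: ADD busy until I5 writes@23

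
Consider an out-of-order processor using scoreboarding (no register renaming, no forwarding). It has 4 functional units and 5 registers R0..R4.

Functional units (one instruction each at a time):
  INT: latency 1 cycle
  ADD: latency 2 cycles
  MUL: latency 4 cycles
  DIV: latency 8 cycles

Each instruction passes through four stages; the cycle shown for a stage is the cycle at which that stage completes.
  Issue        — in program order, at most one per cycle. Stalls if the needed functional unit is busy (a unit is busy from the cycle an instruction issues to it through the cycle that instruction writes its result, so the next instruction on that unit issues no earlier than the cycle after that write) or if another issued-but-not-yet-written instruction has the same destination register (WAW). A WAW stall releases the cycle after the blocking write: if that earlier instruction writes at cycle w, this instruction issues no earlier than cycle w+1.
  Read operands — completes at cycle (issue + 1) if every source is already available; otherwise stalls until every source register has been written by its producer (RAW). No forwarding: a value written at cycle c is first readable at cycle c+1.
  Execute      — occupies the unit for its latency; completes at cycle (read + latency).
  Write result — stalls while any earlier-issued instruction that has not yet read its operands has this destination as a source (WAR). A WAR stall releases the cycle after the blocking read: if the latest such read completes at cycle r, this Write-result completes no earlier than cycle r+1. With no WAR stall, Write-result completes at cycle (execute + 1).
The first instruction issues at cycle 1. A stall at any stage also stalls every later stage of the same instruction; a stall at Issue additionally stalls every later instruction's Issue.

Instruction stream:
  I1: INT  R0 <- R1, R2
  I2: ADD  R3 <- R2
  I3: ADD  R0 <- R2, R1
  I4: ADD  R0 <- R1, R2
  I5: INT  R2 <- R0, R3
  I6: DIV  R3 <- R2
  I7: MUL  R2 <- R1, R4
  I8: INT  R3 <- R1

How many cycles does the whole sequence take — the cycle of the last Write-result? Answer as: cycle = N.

cycle = 33

[I1] 1/2/3/4
[I2] 2/3/5/6
[I3] 7/8/10/11  (struct: ADD busy until I2 writes@6)
[I4] 12/13/15/16  (struct: ADD busy until I3 writes@11)
[I5] 13/17/18/19  (RAW R0: wait I4 write@16)
[I6] 14/20/28/29  (RAW R2: wait I5 write@19)
[I7] 20/21/25/26  (WAW R2: wait I5 write@19)
[I8] 30/31/32/33  (WAW R3: wait I6 write@29)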